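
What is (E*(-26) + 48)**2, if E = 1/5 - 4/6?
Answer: 813604/225 ≈ 3616.0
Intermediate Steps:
E = -7/15 (E = 1*(1/5) - 4*1/6 = 1/5 - 2/3 = -7/15 ≈ -0.46667)
(E*(-26) + 48)**2 = (-7/15*(-26) + 48)**2 = (182/15 + 48)**2 = (902/15)**2 = 813604/225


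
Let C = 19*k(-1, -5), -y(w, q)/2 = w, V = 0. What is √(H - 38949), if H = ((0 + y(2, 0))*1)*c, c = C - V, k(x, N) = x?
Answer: I*√38873 ≈ 197.16*I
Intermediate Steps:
y(w, q) = -2*w
C = -19 (C = 19*(-1) = -19)
c = -19 (c = -19 - 1*0 = -19 + 0 = -19)
H = 76 (H = ((0 - 2*2)*1)*(-19) = ((0 - 4)*1)*(-19) = -4*1*(-19) = -4*(-19) = 76)
√(H - 38949) = √(76 - 38949) = √(-38873) = I*√38873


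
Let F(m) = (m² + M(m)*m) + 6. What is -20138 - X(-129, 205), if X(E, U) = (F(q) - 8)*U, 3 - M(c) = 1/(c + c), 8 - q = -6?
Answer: -136831/2 ≈ -68416.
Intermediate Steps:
q = 14 (q = 8 - 1*(-6) = 8 + 6 = 14)
M(c) = 3 - 1/(2*c) (M(c) = 3 - 1/(c + c) = 3 - 1/(2*c))
F(m) = 6 + m² + m*(3 - 1/(2*m)) (F(m) = (m² + (3 - 1/(2*m))*m) + 6 = (m² + m*(3 - 1/(2*m))) + 6 = 6 + m² + m*(3 - 1/(2*m)))
X(E, U) = 471*U/2 (X(E, U) = ((11/2 + 14² + 3*14) - 8)*U = ((11/2 + 196 + 42) - 8)*U = (487/2 - 8)*U = 471*U/2)
-20138 - X(-129, 205) = -20138 - 471*205/2 = -20138 - 1*96555/2 = -20138 - 96555/2 = -136831/2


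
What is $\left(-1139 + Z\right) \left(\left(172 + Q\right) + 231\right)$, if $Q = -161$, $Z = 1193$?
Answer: $13068$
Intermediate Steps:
$\left(-1139 + Z\right) \left(\left(172 + Q\right) + 231\right) = \left(-1139 + 1193\right) \left(\left(172 - 161\right) + 231\right) = 54 \left(11 + 231\right) = 54 \cdot 242 = 13068$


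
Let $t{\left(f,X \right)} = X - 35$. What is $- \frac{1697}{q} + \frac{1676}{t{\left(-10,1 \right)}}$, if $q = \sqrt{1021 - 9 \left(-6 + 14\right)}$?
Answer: $- \frac{838}{17} - \frac{1697 \sqrt{949}}{949} \approx -104.38$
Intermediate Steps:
$q = \sqrt{949}$ ($q = \sqrt{1021 - 72} = \sqrt{949} \approx 30.806$)
$t{\left(f,X \right)} = -35 + X$ ($t{\left(f,X \right)} = X - 35 = -35 + X$)
$- \frac{1697}{q} + \frac{1676}{t{\left(-10,1 \right)}} = - \frac{1697}{\sqrt{949}} + \frac{1676}{-35 + 1} = - 1697 \frac{\sqrt{949}}{949} + \frac{1676}{-34} = - \frac{1697 \sqrt{949}}{949} + 1676 \left(- \frac{1}{34}\right) = - \frac{1697 \sqrt{949}}{949} - \frac{838}{17} = - \frac{838}{17} - \frac{1697 \sqrt{949}}{949}$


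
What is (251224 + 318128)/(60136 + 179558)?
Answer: 13556/5707 ≈ 2.3753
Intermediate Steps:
(251224 + 318128)/(60136 + 179558) = 569352/239694 = 569352*(1/239694) = 13556/5707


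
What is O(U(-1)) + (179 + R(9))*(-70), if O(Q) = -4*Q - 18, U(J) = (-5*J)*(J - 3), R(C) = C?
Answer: -13098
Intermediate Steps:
U(J) = -5*J*(-3 + J) (U(J) = (-5*J)*(-3 + J) = -5*J*(-3 + J))
O(Q) = -18 - 4*Q
O(U(-1)) + (179 + R(9))*(-70) = (-18 - 20*(-1)*(3 - 1*(-1))) + (179 + 9)*(-70) = (-18 - 20*(-1)*(3 + 1)) + 188*(-70) = (-18 - 20*(-1)*4) - 13160 = (-18 - 4*(-20)) - 13160 = (-18 + 80) - 13160 = 62 - 13160 = -13098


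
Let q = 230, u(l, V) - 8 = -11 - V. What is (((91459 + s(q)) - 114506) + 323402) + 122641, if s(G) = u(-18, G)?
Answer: 422763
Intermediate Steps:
u(l, V) = -3 - V (u(l, V) = 8 + (-11 - V) = -3 - V)
s(G) = -3 - G
(((91459 + s(q)) - 114506) + 323402) + 122641 = (((91459 + (-3 - 1*230)) - 114506) + 323402) + 122641 = (((91459 + (-3 - 230)) - 114506) + 323402) + 122641 = (((91459 - 233) - 114506) + 323402) + 122641 = ((91226 - 114506) + 323402) + 122641 = (-23280 + 323402) + 122641 = 300122 + 122641 = 422763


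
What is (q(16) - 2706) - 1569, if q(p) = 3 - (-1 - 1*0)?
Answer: -4271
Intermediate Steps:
q(p) = 4 (q(p) = 3 - (-1 + 0) = 3 - 1*(-1) = 3 + 1 = 4)
(q(16) - 2706) - 1569 = (4 - 2706) - 1569 = -2702 - 1569 = -4271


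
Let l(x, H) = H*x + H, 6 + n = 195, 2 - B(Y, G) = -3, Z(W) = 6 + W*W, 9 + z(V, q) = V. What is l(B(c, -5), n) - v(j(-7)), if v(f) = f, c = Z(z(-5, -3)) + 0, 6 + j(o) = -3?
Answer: 1143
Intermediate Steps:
z(V, q) = -9 + V
Z(W) = 6 + W**2
j(o) = -9 (j(o) = -6 - 3 = -9)
c = 202 (c = (6 + (-9 - 5)**2) + 0 = (6 + (-14)**2) + 0 = (6 + 196) + 0 = 202 + 0 = 202)
B(Y, G) = 5 (B(Y, G) = 2 - 1*(-3) = 2 + 3 = 5)
n = 189 (n = -6 + 195 = 189)
l(x, H) = H + H*x
l(B(c, -5), n) - v(j(-7)) = 189*(1 + 5) - 1*(-9) = 189*6 + 9 = 1134 + 9 = 1143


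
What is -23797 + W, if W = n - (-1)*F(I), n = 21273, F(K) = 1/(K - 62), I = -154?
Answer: -545185/216 ≈ -2524.0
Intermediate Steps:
F(K) = 1/(-62 + K)
W = 4594967/216 (W = 21273 - (-1)/(-62 - 154) = 21273 - (-1)/(-216) = 21273 - (-1)*(-1)/216 = 21273 - 1*1/216 = 21273 - 1/216 = 4594967/216 ≈ 21273.)
-23797 + W = -23797 + 4594967/216 = -545185/216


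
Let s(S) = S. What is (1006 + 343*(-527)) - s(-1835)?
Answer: -177920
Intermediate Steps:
(1006 + 343*(-527)) - s(-1835) = (1006 + 343*(-527)) - 1*(-1835) = (1006 - 180761) + 1835 = -179755 + 1835 = -177920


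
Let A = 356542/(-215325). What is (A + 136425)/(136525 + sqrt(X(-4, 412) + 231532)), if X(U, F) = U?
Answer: 160418822299763/160536364207461 - 58750713166*sqrt(57882)/4013409105186525 ≈ 0.99575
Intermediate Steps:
A = -356542/215325 (A = 356542*(-1/215325) = -356542/215325 ≈ -1.6558)
(A + 136425)/(136525 + sqrt(X(-4, 412) + 231532)) = (-356542/215325 + 136425)/(136525 + sqrt(-4 + 231532)) = 29375356583/(215325*(136525 + sqrt(231528))) = 29375356583/(215325*(136525 + 2*sqrt(57882)))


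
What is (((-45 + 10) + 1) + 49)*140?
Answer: 2100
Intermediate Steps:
(((-45 + 10) + 1) + 49)*140 = ((-35 + 1) + 49)*140 = (-34 + 49)*140 = 15*140 = 2100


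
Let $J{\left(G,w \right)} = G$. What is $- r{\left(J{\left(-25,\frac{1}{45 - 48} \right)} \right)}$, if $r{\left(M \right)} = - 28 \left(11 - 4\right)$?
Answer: $196$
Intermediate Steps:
$r{\left(M \right)} = -196$ ($r{\left(M \right)} = \left(-28\right) 7 = -196$)
$- r{\left(J{\left(-25,\frac{1}{45 - 48} \right)} \right)} = \left(-1\right) \left(-196\right) = 196$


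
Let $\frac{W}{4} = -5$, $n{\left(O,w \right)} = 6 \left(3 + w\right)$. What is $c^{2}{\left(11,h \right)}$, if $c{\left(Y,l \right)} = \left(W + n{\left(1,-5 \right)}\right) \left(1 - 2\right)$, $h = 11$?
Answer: $1024$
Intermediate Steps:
$n{\left(O,w \right)} = 18 + 6 w$
$W = -20$ ($W = 4 \left(-5\right) = -20$)
$c{\left(Y,l \right)} = 32$ ($c{\left(Y,l \right)} = \left(-20 + \left(18 + 6 \left(-5\right)\right)\right) \left(1 - 2\right) = \left(-20 + \left(18 - 30\right)\right) \left(-1\right) = \left(-20 - 12\right) \left(-1\right) = \left(-32\right) \left(-1\right) = 32$)
$c^{2}{\left(11,h \right)} = 32^{2} = 1024$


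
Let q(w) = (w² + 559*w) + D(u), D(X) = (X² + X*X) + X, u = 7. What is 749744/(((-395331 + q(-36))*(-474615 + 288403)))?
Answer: 93718/9637727931 ≈ 9.7241e-6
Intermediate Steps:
D(X) = X + 2*X² (D(X) = (X² + X²) + X = 2*X² + X = X + 2*X²)
q(w) = 105 + w² + 559*w (q(w) = (w² + 559*w) + 7*(1 + 2*7) = (w² + 559*w) + 7*(1 + 14) = (w² + 559*w) + 7*15 = (w² + 559*w) + 105 = 105 + w² + 559*w)
749744/(((-395331 + q(-36))*(-474615 + 288403))) = 749744/(((-395331 + (105 + (-36)² + 559*(-36)))*(-474615 + 288403))) = 749744/(((-395331 + (105 + 1296 - 20124))*(-186212))) = 749744/(((-395331 - 18723)*(-186212))) = 749744/((-414054*(-186212))) = 749744/77101823448 = 749744*(1/77101823448) = 93718/9637727931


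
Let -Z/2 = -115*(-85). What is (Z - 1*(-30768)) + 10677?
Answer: 21895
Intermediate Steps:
Z = -19550 (Z = -(-230)*(-85) = -2*9775 = -19550)
(Z - 1*(-30768)) + 10677 = (-19550 - 1*(-30768)) + 10677 = (-19550 + 30768) + 10677 = 11218 + 10677 = 21895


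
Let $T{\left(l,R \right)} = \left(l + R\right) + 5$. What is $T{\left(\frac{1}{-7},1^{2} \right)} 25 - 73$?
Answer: $\frac{514}{7} \approx 73.429$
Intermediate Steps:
$T{\left(l,R \right)} = 5 + R + l$ ($T{\left(l,R \right)} = \left(R + l\right) + 5 = 5 + R + l$)
$T{\left(\frac{1}{-7},1^{2} \right)} 25 - 73 = \left(5 + 1^{2} + \frac{1}{-7}\right) 25 - 73 = \left(5 + 1 - \frac{1}{7}\right) 25 - 73 = \frac{41}{7} \cdot 25 - 73 = \frac{1025}{7} - 73 = \frac{514}{7}$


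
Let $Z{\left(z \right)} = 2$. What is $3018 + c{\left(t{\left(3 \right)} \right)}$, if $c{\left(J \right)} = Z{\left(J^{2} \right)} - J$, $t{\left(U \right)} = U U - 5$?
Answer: $3016$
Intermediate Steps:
$t{\left(U \right)} = -5 + U^{2}$ ($t{\left(U \right)} = U^{2} - 5 = -5 + U^{2}$)
$c{\left(J \right)} = 2 - J$
$3018 + c{\left(t{\left(3 \right)} \right)} = 3018 + \left(2 - \left(-5 + 3^{2}\right)\right) = 3018 + \left(2 - \left(-5 + 9\right)\right) = 3018 + \left(2 - 4\right) = 3018 - 2 = 3016$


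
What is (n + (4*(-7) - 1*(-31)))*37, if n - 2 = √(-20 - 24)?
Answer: 185 + 74*I*√11 ≈ 185.0 + 245.43*I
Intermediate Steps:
n = 2 + 2*I*√11 (n = 2 + √(-20 - 24) = 2 + √(-44) = 2 + 2*I*√11 ≈ 2.0 + 6.6332*I)
(n + (4*(-7) - 1*(-31)))*37 = ((2 + 2*I*√11) + (4*(-7) - 1*(-31)))*37 = ((2 + 2*I*√11) + (-28 + 31))*37 = ((2 + 2*I*√11) + 3)*37 = (5 + 2*I*√11)*37 = 185 + 74*I*√11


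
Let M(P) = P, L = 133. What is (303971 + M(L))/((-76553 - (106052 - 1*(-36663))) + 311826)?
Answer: 152052/46279 ≈ 3.2855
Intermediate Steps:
(303971 + M(L))/((-76553 - (106052 - 1*(-36663))) + 311826) = (303971 + 133)/((-76553 - (106052 - 1*(-36663))) + 311826) = 304104/((-76553 - (106052 + 36663)) + 311826) = 304104/((-76553 - 1*142715) + 311826) = 304104/((-76553 - 142715) + 311826) = 304104/(-219268 + 311826) = 304104/92558 = 304104*(1/92558) = 152052/46279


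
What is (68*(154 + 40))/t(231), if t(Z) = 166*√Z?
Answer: 6596*√231/19173 ≈ 5.2287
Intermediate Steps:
(68*(154 + 40))/t(231) = (68*(154 + 40))/((166*√231)) = (68*194)*(√231/38346) = 13192*(√231/38346) = 6596*√231/19173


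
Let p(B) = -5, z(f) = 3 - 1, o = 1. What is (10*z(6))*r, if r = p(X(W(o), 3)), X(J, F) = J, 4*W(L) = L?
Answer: -100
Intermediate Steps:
z(f) = 2
W(L) = L/4
r = -5
(10*z(6))*r = (10*2)*(-5) = 20*(-5) = -100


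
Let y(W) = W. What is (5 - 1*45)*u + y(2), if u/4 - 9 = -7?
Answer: -318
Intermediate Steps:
u = 8 (u = 36 + 4*(-7) = 36 - 28 = 8)
(5 - 1*45)*u + y(2) = (5 - 1*45)*8 + 2 = (5 - 45)*8 + 2 = -40*8 + 2 = -320 + 2 = -318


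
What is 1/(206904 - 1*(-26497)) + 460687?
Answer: 107524806488/233401 ≈ 4.6069e+5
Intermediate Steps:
1/(206904 - 1*(-26497)) + 460687 = 1/(206904 + 26497) + 460687 = 1/233401 + 460687 = 107524806488/233401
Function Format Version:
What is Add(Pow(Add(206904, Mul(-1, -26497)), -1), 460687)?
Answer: Rational(107524806488, 233401) ≈ 4.6069e+5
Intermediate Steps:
Add(Pow(Add(206904, Mul(-1, -26497)), -1), 460687) = Add(Pow(Add(206904, 26497), -1), 460687) = Add(Pow(233401, -1), 460687) = Add(Rational(1, 233401), 460687) = Rational(107524806488, 233401)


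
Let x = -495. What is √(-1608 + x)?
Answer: I*√2103 ≈ 45.858*I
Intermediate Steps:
√(-1608 + x) = √(-1608 - 495) = √(-2103) = I*√2103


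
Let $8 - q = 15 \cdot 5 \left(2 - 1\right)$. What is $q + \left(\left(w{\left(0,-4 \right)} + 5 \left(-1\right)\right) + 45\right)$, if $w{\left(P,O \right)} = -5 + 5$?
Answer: $-27$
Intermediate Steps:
$w{\left(P,O \right)} = 0$
$q = -67$ ($q = 8 - 15 \cdot 5 \left(2 - 1\right) = 8 - 15 \cdot 5 \cdot 1 = 8 - 15 \cdot 5 = 8 - 75 = -67$)
$q + \left(\left(w{\left(0,-4 \right)} + 5 \left(-1\right)\right) + 45\right) = -67 + \left(\left(0 + 5 \left(-1\right)\right) + 45\right) = -67 + \left(\left(0 - 5\right) + 45\right) = -67 + \left(-5 + 45\right) = -67 + 40 = -27$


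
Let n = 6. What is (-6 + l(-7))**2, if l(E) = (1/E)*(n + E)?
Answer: 1681/49 ≈ 34.306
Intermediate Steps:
l(E) = (6 + E)/E (l(E) = (1/E)*(6 + E) = (6 + E)/E)
(-6 + l(-7))**2 = (-6 + (6 - 7)/(-7))**2 = (-6 - 1/7*(-1))**2 = (-6 + 1/7)**2 = (-41/7)**2 = 1681/49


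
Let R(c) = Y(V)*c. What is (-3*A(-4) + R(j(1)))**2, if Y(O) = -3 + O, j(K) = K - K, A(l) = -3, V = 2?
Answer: 81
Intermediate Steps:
j(K) = 0
R(c) = -c (R(c) = (-3 + 2)*c = -c)
(-3*A(-4) + R(j(1)))**2 = (-3*(-3) - 1*0)**2 = (9 + 0)**2 = 9**2 = 81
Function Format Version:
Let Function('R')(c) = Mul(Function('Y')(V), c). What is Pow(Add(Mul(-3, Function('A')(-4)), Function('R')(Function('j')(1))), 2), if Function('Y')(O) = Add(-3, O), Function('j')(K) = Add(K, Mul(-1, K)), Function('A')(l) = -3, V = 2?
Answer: 81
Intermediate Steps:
Function('j')(K) = 0
Function('R')(c) = Mul(-1, c) (Function('R')(c) = Mul(Add(-3, 2), c) = Mul(-1, c))
Pow(Add(Mul(-3, Function('A')(-4)), Function('R')(Function('j')(1))), 2) = Pow(Add(Mul(-3, -3), Mul(-1, 0)), 2) = Pow(Add(9, 0), 2) = Pow(9, 2) = 81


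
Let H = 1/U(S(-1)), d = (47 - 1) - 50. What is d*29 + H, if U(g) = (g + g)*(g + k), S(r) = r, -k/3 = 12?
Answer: -8583/74 ≈ -115.99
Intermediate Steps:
k = -36 (k = -3*12 = -36)
U(g) = 2*g*(-36 + g) (U(g) = (g + g)*(g - 36) = (2*g)*(-36 + g) = 2*g*(-36 + g))
d = -4 (d = 46 - 50 = -4)
H = 1/74 (H = 1/(2*(-1)*(-36 - 1)) = 1/(2*(-1)*(-37)) = 1/74 ≈ 0.013514)
d*29 + H = -4*29 + 1/74 = -116 + 1/74 = -8583/74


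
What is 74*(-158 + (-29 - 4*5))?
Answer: -15318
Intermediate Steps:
74*(-158 + (-29 - 4*5)) = 74*(-158 + (-29 - 20)) = 74*(-158 - 49) = 74*(-207) = -15318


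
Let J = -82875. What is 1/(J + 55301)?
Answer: -1/27574 ≈ -3.6266e-5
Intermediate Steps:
1/(J + 55301) = 1/(-82875 + 55301) = 1/(-27574) = -1/27574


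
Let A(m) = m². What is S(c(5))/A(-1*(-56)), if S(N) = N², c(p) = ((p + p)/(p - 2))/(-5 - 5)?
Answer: 1/28224 ≈ 3.5431e-5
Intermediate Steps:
c(p) = -p/(5*(-2 + p)) (c(p) = ((2*p)/(-2 + p))/(-10) = (2*p/(-2 + p))*(-⅒) = -p/(5*(-2 + p)))
S(c(5))/A(-1*(-56)) = (-1*5/(-10 + 5*5))²/((-1*(-56))²) = (-1*5/(-10 + 25))²/(56²) = (-1*5/15)²/3136 = (-1*5*1/15)²*(1/3136) = (-⅓)²*(1/3136) = (⅑)*(1/3136) = 1/28224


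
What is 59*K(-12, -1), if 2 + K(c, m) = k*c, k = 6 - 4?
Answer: -1534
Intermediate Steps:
k = 2
K(c, m) = -2 + 2*c
59*K(-12, -1) = 59*(-2 + 2*(-12)) = 59*(-2 - 24) = 59*(-26) = -1534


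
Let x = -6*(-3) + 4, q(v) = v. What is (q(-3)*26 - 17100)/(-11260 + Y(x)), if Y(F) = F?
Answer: 2863/1873 ≈ 1.5286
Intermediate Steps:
x = 22 (x = 18 + 4 = 22)
(q(-3)*26 - 17100)/(-11260 + Y(x)) = (-3*26 - 17100)/(-11260 + 22) = (-78 - 17100)/(-11238) = -17178*(-1/11238) = 2863/1873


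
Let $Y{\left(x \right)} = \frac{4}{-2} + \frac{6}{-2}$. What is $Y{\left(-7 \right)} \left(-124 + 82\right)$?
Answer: $210$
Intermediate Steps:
$Y{\left(x \right)} = -5$ ($Y{\left(x \right)} = 4 \left(- \frac{1}{2}\right) + 6 \left(- \frac{1}{2}\right) = -2 - 3 = -5$)
$Y{\left(-7 \right)} \left(-124 + 82\right) = - 5 \left(-124 + 82\right) = \left(-5\right) \left(-42\right) = 210$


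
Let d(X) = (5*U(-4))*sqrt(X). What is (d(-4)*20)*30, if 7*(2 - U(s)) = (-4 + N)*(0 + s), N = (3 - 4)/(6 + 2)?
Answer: -15000*I/7 ≈ -2142.9*I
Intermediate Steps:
N = -1/8 ≈ -0.12500
U(s) = 2 + 33*s/56 (U(s) = 2 - (-4 - 1/8)*(0 + s)/7 = 2 - (-33)*s/56 = 2 + 33*s/56)
d(X) = -25*sqrt(X)/14 (d(X) = (5*(2 + (33/56)*(-4)))*sqrt(X) = (5*(2 - 33/14))*sqrt(X) = (5*(-5/14))*sqrt(X) = -25*sqrt(X)/14)
(d(-4)*20)*30 = (-25*I/7*20)*30 = -500*I/7*30 = -15000*I/7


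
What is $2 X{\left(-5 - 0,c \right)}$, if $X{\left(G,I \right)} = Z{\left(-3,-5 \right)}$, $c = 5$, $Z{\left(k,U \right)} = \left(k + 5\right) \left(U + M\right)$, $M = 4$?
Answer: $-4$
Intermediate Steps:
$Z{\left(k,U \right)} = \left(4 + U\right) \left(5 + k\right)$ ($Z{\left(k,U \right)} = \left(k + 5\right) \left(U + 4\right) = \left(5 + k\right) \left(4 + U\right) = \left(4 + U\right) \left(5 + k\right)$)
$X{\left(G,I \right)} = -2$ ($X{\left(G,I \right)} = 20 + 4 \left(-3\right) + 5 \left(-5\right) - -15 = 20 - 12 - 25 + 15 = -2$)
$2 X{\left(-5 - 0,c \right)} = 2 \left(-2\right) = -4$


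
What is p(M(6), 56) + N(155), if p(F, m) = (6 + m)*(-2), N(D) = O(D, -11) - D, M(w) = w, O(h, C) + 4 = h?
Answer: -128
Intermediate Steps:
O(h, C) = -4 + h
N(D) = -4 (N(D) = (-4 + D) - D = -4)
p(F, m) = -12 - 2*m
p(M(6), 56) + N(155) = (-12 - 2*56) - 4 = (-12 - 112) - 4 = -124 - 4 = -128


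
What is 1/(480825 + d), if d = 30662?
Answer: 1/511487 ≈ 1.9551e-6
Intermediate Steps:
1/(480825 + d) = 1/(480825 + 30662) = 1/511487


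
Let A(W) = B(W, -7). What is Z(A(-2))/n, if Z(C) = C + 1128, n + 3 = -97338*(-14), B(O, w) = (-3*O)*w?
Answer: 362/454243 ≈ 0.00079693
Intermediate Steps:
B(O, w) = -3*O*w
A(W) = 21*W (A(W) = -3*W*(-7) = 21*W)
n = 1362729 (n = -3 - 97338*(-14) = -3 + 1362732 = 1362729)
Z(C) = 1128 + C
Z(A(-2))/n = (1128 + 21*(-2))/1362729 = (1128 - 42)*(1/1362729) = 1086*(1/1362729) = 362/454243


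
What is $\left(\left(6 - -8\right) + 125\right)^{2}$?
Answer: $19321$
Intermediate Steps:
$\left(\left(6 - -8\right) + 125\right)^{2} = \left(\left(6 + 8\right) + 125\right)^{2} = \left(14 + 125\right)^{2} = 139^{2} = 19321$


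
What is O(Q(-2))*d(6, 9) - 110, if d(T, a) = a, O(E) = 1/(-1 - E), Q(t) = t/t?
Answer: -229/2 ≈ -114.50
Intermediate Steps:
Q(t) = 1
O(Q(-2))*d(6, 9) - 110 = -1/(1 + 1)*9 - 110 = -1/2*9 - 110 = -9/2 - 110 = -229/2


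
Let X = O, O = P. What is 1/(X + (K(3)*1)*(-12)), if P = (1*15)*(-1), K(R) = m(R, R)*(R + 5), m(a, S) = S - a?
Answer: -1/15 ≈ -0.066667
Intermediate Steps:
K(R) = 0 (K(R) = (R - R)*(R + 5) = 0*(5 + R) = 0)
P = -15 (P = 15*(-1) = -15)
O = -15
X = -15
1/(X + (K(3)*1)*(-12)) = 1/(-15 + (0*1)*(-12)) = 1/(-15 + 0*(-12)) = 1/(-15 + 0) = 1/(-15) = -1/15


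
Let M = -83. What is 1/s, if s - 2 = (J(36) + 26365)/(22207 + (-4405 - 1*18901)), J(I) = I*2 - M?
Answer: -1099/24322 ≈ -0.045185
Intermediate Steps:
J(I) = 83 + 2*I (J(I) = I*2 - 1*(-83) = 2*I + 83 = 83 + 2*I)
s = -24322/1099 (s = 2 + ((83 + 2*36) + 26365)/(22207 + (-4405 - 1*18901)) = 2 + ((83 + 72) + 26365)/(22207 + (-4405 - 18901)) = 2 + (155 + 26365)/(22207 - 23306) = 2 + 26520/(-1099) = 2 + 26520*(-1/1099) = 2 - 26520/1099 = -24322/1099 ≈ -22.131)
1/s = 1/(-24322/1099) = -1099/24322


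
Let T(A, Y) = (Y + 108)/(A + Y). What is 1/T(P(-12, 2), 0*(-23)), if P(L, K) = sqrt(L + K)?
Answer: I*sqrt(10)/108 ≈ 0.02928*I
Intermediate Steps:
P(L, K) = sqrt(K + L)
T(A, Y) = (108 + Y)/(A + Y)
1/T(P(-12, 2), 0*(-23)) = 1/((108 + 0*(-23))/(sqrt(2 - 12) + 0*(-23))) = 1/((108 + 0)/(sqrt(-10) + 0)) = 1/(108/(I*sqrt(10) + 0)) = 1/(108/(I*sqrt(10))) = 1/(-I*sqrt(10)/10*108) = 1/(-54*I*sqrt(10)/5) = I*sqrt(10)/108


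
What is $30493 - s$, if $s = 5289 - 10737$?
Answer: $35941$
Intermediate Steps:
$s = -5448$ ($s = 5289 - 10737 = -5448$)
$30493 - s = 30493 - -5448 = 30493 + 5448 = 35941$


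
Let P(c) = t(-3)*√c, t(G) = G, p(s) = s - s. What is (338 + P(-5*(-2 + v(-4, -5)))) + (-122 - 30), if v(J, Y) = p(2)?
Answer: 186 - 3*√10 ≈ 176.51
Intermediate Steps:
p(s) = 0
v(J, Y) = 0
P(c) = -3*√c
(338 + P(-5*(-2 + v(-4, -5)))) + (-122 - 30) = (338 - 3*√10) + (-122 - 30) = (338 - 3*√10) - 152 = 186 - 3*√10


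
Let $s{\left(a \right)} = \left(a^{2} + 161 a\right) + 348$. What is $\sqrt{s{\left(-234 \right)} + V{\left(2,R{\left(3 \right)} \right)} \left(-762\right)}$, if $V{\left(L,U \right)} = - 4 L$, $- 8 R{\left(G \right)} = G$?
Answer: $3 \sqrt{2614} \approx 153.38$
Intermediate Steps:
$R{\left(G \right)} = - \frac{G}{8}$
$s{\left(a \right)} = 348 + a^{2} + 161 a$
$\sqrt{s{\left(-234 \right)} + V{\left(2,R{\left(3 \right)} \right)} \left(-762\right)} = \sqrt{\left(348 + \left(-234\right)^{2} + 161 \left(-234\right)\right) + \left(-4\right) 2 \left(-762\right)} = \sqrt{\left(348 + 54756 - 37674\right) - -6096} = \sqrt{17430 + 6096} = \sqrt{23526} = 3 \sqrt{2614}$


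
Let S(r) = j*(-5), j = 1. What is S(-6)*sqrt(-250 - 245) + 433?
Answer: 433 - 15*I*sqrt(55) ≈ 433.0 - 111.24*I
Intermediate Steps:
S(r) = -5 (S(r) = 1*(-5) = -5)
S(-6)*sqrt(-250 - 245) + 433 = -5*sqrt(-250 - 245) + 433 = -15*I*sqrt(55) + 433 = 433 - 15*I*sqrt(55)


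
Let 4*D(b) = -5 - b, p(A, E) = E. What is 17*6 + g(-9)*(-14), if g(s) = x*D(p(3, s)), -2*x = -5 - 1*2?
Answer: 53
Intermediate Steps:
D(b) = -5/4 - b/4 (D(b) = (-5 - b)/4 = -5/4 - b/4)
x = 7/2 (x = -(-5 - 1*2)/2 = -(-5 - 2)/2 = -1/2*(-7) = 7/2 ≈ 3.5000)
g(s) = -35/8 - 7*s/8 (g(s) = 7*(-5/4 - s/4)/2 = -35/8 - 7*s/8)
17*6 + g(-9)*(-14) = 17*6 + (-35/8 - 7/8*(-9))*(-14) = 102 + (-35/8 + 63/8)*(-14) = 102 + (7/2)*(-14) = 102 - 49 = 53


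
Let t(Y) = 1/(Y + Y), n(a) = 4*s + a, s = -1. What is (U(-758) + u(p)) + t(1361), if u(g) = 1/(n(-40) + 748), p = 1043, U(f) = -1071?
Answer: -1026170511/958144 ≈ -1071.0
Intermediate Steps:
n(a) = -4 + a (n(a) = 4*(-1) + a = -4 + a)
t(Y) = 1/(2*Y)
u(g) = 1/704 (u(g) = 1/((-4 - 40) + 748) = 1/(-44 + 748) = 1/704)
(U(-758) + u(p)) + t(1361) = (-1071 + 1/704) + (1/2)/1361 = -753983/704 + (1/2)*(1/1361) = -753983/704 + 1/2722 = -1026170511/958144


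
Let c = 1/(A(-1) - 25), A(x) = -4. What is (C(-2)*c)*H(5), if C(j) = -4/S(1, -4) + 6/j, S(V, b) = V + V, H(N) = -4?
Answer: -20/29 ≈ -0.68966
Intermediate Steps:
c = -1/29 (c = 1/(-4 - 25) = 1/(-29) = -1/29 ≈ -0.034483)
S(V, b) = 2*V
C(j) = -2 + 6/j (C(j) = -4/(2*1) + 6/j = -4/2 + 6/j = -4*½ + 6/j = -2 + 6/j)
(C(-2)*c)*H(5) = ((-2 + 6/(-2))*(-1/29))*(-4) = ((-2 + 6*(-½))*(-1/29))*(-4) = ((-2 - 3)*(-1/29))*(-4) = -5*(-1/29)*(-4) = (5/29)*(-4) = -20/29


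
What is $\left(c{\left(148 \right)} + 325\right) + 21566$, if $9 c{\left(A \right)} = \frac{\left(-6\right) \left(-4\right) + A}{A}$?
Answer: $\frac{7289746}{333} \approx 21891.0$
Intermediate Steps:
$c{\left(A \right)} = \frac{24 + A}{9 A}$ ($c{\left(A \right)} = \frac{\left(\left(-6\right) \left(-4\right) + A\right) \frac{1}{A}}{9} = \frac{\left(24 + A\right) \frac{1}{A}}{9} = \frac{\frac{1}{A} \left(24 + A\right)}{9} = \frac{24 + A}{9 A}$)
$\left(c{\left(148 \right)} + 325\right) + 21566 = \left(\frac{24 + 148}{9 \cdot 148} + 325\right) + 21566 = \left(\frac{1}{9} \cdot \frac{1}{148} \cdot 172 + 325\right) + 21566 = \left(\frac{43}{333} + 325\right) + 21566 = \frac{108268}{333} + 21566 = \frac{7289746}{333}$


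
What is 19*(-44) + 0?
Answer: -836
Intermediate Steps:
19*(-44) + 0 = -836 + 0 = -836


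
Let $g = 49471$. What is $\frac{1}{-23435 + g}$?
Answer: $\frac{1}{26036} \approx 3.8408 \cdot 10^{-5}$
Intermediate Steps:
$\frac{1}{-23435 + g} = \frac{1}{-23435 + 49471} = \frac{1}{26036}$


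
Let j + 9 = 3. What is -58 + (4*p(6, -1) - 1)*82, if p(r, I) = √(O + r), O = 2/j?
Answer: -140 + 328*√51/3 ≈ 640.80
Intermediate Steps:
j = -6 (j = -9 + 3 = -6)
O = -⅓ (O = 2/(-6) = 2*(-⅙) = -⅓ ≈ -0.33333)
p(r, I) = √(-⅓ + r)
-58 + (4*p(6, -1) - 1)*82 = -58 + (4*(√(-3 + 9*6)/3) - 1)*82 = -58 + (4*(√(-3 + 54)/3) - 1)*82 = -58 + (4*(√51/3) - 1)*82 = -58 + (4*√51/3 - 1)*82 = -58 + (-1 + 4*√51/3)*82 = -58 + (-82 + 328*√51/3) = -140 + 328*√51/3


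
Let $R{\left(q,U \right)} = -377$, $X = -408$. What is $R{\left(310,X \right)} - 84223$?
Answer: $-84600$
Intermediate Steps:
$R{\left(310,X \right)} - 84223 = -377 - 84223 = -84600$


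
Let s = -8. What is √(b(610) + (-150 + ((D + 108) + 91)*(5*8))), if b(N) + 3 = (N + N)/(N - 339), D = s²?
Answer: √761693467/271 ≈ 101.84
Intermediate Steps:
D = 64 (D = (-8)² = 64)
b(N) = -3 + 2*N/(-339 + N) (b(N) = -3 + (N + N)/(N - 339) = -3 + (2*N)/(-339 + N) = -3 + 2*N/(-339 + N))
√(b(610) + (-150 + ((D + 108) + 91)*(5*8))) = √((1017 - 1*610)/(-339 + 610) + (-150 + ((64 + 108) + 91)*(5*8))) = √((1017 - 610)/271 + (-150 + (172 + 91)*40)) = √((1/271)*407 + (-150 + 263*40)) = √(407/271 + (-150 + 10520)) = √(407/271 + 10370) = √(2810677/271) = √761693467/271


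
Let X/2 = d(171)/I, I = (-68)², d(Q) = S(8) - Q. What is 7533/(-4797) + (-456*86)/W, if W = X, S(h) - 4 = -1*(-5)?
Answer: 8054264057/14391 ≈ 5.5967e+5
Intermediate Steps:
S(h) = 9 (S(h) = 4 - 1*(-5) = 4 + 5 = 9)
d(Q) = 9 - Q
I = 4624
X = -81/1156 (X = 2*((9 - 1*171)/4624) = 2*((9 - 171)*(1/4624)) = 2*(-162*1/4624) = 2*(-81/2312) = -81/1156 ≈ -0.070069)
W = -81/1156 ≈ -0.070069
7533/(-4797) + (-456*86)/W = 7533/(-4797) + (-456*86)/(-81/1156) = 7533*(-1/4797) - 39216*(-1156/81) = -837/533 + 15111232/27 = 8054264057/14391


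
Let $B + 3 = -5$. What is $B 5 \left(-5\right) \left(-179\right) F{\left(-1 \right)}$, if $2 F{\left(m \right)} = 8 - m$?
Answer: $-161100$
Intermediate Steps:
$B = -8$ ($B = -3 - 5 = -8$)
$F{\left(m \right)} = 4 - \frac{m}{2}$ ($F{\left(m \right)} = \frac{8 - m}{2} = 4 - \frac{m}{2}$)
$B 5 \left(-5\right) \left(-179\right) F{\left(-1 \right)} = \left(-8\right) 5 \left(-5\right) \left(-179\right) \left(4 - - \frac{1}{2}\right) = \left(-40\right) \left(-5\right) \left(-179\right) \left(4 + \frac{1}{2}\right) = 200 \left(-179\right) \frac{9}{2} = \left(-35800\right) \frac{9}{2} = -161100$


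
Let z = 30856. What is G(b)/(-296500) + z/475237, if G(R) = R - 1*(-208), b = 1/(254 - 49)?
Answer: 265034319869/4126584707500 ≈ 0.064226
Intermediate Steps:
b = 1/205 ≈ 0.0048781
G(R) = 208 + R (G(R) = R + 208 = 208 + R)
G(b)/(-296500) + z/475237 = (208 + 1/205)/(-296500) + 30856/475237 = (42641/205)*(-1/296500) + 30856*(1/475237) = -42641/60782500 + 4408/67891 = 265034319869/4126584707500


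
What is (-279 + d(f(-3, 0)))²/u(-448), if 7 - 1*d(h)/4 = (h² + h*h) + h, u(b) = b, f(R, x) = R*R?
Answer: -874225/448 ≈ -1951.4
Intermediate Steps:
f(R, x) = R²
d(h) = 28 - 8*h² - 4*h (d(h) = 28 - 4*((h² + h*h) + h) = 28 - 4*((h² + h²) + h) = 28 - 4*(2*h² + h) = 28 - 4*(h + 2*h²) = 28 + (-8*h² - 4*h) = 28 - 8*h² - 4*h)
(-279 + d(f(-3, 0)))²/u(-448) = (-279 + (28 - 8*((-3)²)² - 4*(-3)²))²/(-448) = (-279 + (28 - 8*9² - 4*9))²*(-1/448) = (-279 + (28 - 8*81 - 36))²*(-1/448) = (-279 + (28 - 648 - 36))²*(-1/448) = (-279 - 656)²*(-1/448) = (-935)²*(-1/448) = 874225*(-1/448) = -874225/448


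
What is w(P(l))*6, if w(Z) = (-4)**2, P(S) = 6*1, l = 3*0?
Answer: 96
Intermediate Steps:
l = 0
P(S) = 6
w(Z) = 16
w(P(l))*6 = 16*6 = 96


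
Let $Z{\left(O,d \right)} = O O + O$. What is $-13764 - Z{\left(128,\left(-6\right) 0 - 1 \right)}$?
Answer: $-30276$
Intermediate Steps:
$Z{\left(O,d \right)} = O + O^{2}$ ($Z{\left(O,d \right)} = O^{2} + O = O + O^{2}$)
$-13764 - Z{\left(128,\left(-6\right) 0 - 1 \right)} = -13764 - 128 \left(1 + 128\right) = -13764 - 128 \cdot 129 = -13764 - 16512 = -30276$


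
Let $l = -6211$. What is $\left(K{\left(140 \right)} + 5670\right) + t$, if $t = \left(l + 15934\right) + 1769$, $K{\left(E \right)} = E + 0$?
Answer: $17302$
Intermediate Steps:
$K{\left(E \right)} = E$
$t = 11492$ ($t = \left(-6211 + 15934\right) + 1769 = 9723 + 1769 = 11492$)
$\left(K{\left(140 \right)} + 5670\right) + t = \left(140 + 5670\right) + 11492 = 5810 + 11492 = 17302$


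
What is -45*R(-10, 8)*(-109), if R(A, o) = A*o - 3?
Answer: -407115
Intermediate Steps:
R(A, o) = -3 + A*o
-45*R(-10, 8)*(-109) = -45*(-3 - 10*8)*(-109) = -45*(-3 - 80)*(-109) = -45*(-83)*(-109) = 3735*(-109) = -407115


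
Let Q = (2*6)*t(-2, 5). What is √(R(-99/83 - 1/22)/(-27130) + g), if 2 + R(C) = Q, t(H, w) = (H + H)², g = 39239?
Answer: 2*√72203366911/2713 ≈ 198.09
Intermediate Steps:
t(H, w) = 4*H² (t(H, w) = (2*H)² = 4*H²)
Q = 192 (Q = (2*6)*(4*(-2)²) = 12*(4*4) = 12*16 = 192)
R(C) = 190 (R(C) = -2 + 192 = 190)
√(R(-99/83 - 1/22)/(-27130) + g) = √(190/(-27130) + 39239) = √(190*(-1/27130) + 39239) = √(-19/2713 + 39239) = √(106455388/2713) = 2*√72203366911/2713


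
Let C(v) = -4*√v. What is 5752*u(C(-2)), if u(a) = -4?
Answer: -23008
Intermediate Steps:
5752*u(C(-2)) = 5752*(-4) = -23008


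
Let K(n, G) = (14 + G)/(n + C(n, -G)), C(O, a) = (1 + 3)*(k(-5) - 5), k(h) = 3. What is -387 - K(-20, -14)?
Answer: -387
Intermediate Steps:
C(O, a) = -8 (C(O, a) = (1 + 3)*(3 - 5) = 4*(-2) = -8)
K(n, G) = (14 + G)/(-8 + n) (K(n, G) = (14 + G)/(n - 8) = (14 + G)/(-8 + n))
-387 - K(-20, -14) = -387 - (14 - 14)/(-8 - 20) = -387 - 0/(-28) = -387 - (-1)*0/28 = -387 - 1*0 = -387 + 0 = -387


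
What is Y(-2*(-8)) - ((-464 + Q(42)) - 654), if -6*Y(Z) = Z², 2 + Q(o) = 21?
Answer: 3169/3 ≈ 1056.3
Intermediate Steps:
Q(o) = 19 (Q(o) = -2 + 21 = 19)
Y(Z) = -Z²/6
Y(-2*(-8)) - ((-464 + Q(42)) - 654) = -(-2*(-8))²/6 - ((-464 + 19) - 654) = -⅙*16² - (-445 - 654) = -⅙*256 - 1*(-1099) = -128/3 + 1099 = 3169/3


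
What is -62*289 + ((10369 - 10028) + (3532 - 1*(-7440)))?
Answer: -6605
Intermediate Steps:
-62*289 + ((10369 - 10028) + (3532 - 1*(-7440))) = -17918 + (341 + (3532 + 7440)) = -17918 + (341 + 10972) = -17918 + 11313 = -6605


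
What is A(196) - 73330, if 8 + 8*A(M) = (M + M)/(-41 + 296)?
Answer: -18699356/255 ≈ -73331.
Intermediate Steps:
A(M) = -1 + M/1020 (A(M) = -1 + ((M + M)/(-41 + 296))/8 = -1 + ((2*M)/255)/8 = -1 + ((2*M)*(1/255))/8 = -1 + (2*M/255)/8 = -1 + M/1020)
A(196) - 73330 = (-1 + (1/1020)*196) - 73330 = (-1 + 49/255) - 73330 = -206/255 - 73330 = -18699356/255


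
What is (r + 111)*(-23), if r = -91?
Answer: -460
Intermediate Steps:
(r + 111)*(-23) = (-91 + 111)*(-23) = 20*(-23) = -460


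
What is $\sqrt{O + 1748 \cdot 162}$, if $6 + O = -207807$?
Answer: $\sqrt{75363} \approx 274.52$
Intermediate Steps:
$O = -207813$ ($O = -6 - 207807 = -207813$)
$\sqrt{O + 1748 \cdot 162} = \sqrt{-207813 + 1748 \cdot 162} = \sqrt{-207813 + 283176} = \sqrt{75363}$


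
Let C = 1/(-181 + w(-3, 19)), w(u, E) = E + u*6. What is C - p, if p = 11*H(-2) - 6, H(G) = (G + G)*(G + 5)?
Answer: 24839/180 ≈ 137.99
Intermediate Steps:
H(G) = 2*G*(5 + G) (H(G) = (2*G)*(5 + G) = 2*G*(5 + G))
w(u, E) = E + 6*u
C = -1/180 (C = 1/(-181 + (19 + 6*(-3))) = 1/(-181 + (19 - 18)) = 1/(-181 + 1) = 1/(-180) = -1/180 ≈ -0.0055556)
p = -138 (p = 11*(2*(-2)*(5 - 2)) - 6 = 11*(2*(-2)*3) - 6 = 11*(-12) - 6 = -132 - 6 = -138)
C - p = -1/180 - 1*(-138) = -1/180 + 138 = 24839/180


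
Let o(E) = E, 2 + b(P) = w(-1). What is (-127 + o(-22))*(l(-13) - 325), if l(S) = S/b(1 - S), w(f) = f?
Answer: 143338/3 ≈ 47779.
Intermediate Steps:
b(P) = -3 (b(P) = -2 - 1 = -3)
l(S) = -S/3 (l(S) = S/(-3) = S*(-⅓) = -S/3)
(-127 + o(-22))*(l(-13) - 325) = (-127 - 22)*(-⅓*(-13) - 325) = -149*(13/3 - 325) = -149*(-962/3) = 143338/3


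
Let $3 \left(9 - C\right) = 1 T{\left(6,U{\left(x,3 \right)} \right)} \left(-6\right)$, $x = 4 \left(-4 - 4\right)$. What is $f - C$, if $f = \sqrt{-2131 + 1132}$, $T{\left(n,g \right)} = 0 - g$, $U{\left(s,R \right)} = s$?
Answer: $-73 + 3 i \sqrt{111} \approx -73.0 + 31.607 i$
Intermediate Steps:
$x = -32$ ($x = 4 \left(-8\right) = -32$)
$T{\left(n,g \right)} = - g$
$C = 73$ ($C = 9 - \frac{1 \left(\left(-1\right) \left(-32\right)\right) \left(-6\right)}{3} = 9 - \frac{1 \cdot 32 \left(-6\right)}{3} = 9 - \frac{32 \left(-6\right)}{3} = 9 - -64 = 9 + 64 = 73$)
$f = 3 i \sqrt{111}$ ($f = \sqrt{-999} = 3 i \sqrt{111} \approx 31.607 i$)
$f - C = 3 i \sqrt{111} - 73 = -73 + 3 i \sqrt{111}$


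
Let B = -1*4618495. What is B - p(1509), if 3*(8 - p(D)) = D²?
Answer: -3859476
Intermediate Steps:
B = -4618495
p(D) = 8 - D²/3
B - p(1509) = -4618495 - (8 - ⅓*1509²) = -4618495 - (8 - ⅓*2277081) = -4618495 - (8 - 759027) = -4618495 - 1*(-759019) = -4618495 + 759019 = -3859476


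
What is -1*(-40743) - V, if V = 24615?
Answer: 16128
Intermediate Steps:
-1*(-40743) - V = -1*(-40743) - 1*24615 = 40743 - 24615 = 16128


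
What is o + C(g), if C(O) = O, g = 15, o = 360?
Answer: 375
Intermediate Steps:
o + C(g) = 360 + 15 = 375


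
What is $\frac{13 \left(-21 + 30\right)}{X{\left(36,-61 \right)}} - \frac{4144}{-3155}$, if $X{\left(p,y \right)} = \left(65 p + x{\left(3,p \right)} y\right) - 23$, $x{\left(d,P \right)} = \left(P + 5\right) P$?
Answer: $\frac{363138401}{276753445} \approx 1.3121$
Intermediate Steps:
$x{\left(d,P \right)} = P \left(5 + P\right)$ ($x{\left(d,P \right)} = \left(5 + P\right) P = P \left(5 + P\right)$)
$X{\left(p,y \right)} = -23 + 65 p + p y \left(5 + p\right)$ ($X{\left(p,y \right)} = \left(65 p + p \left(5 + p\right) y\right) - 23 = \left(65 p + p y \left(5 + p\right)\right) - 23 = -23 + 65 p + p y \left(5 + p\right)$)
$\frac{13 \left(-21 + 30\right)}{X{\left(36,-61 \right)}} - \frac{4144}{-3155} = \frac{13 \left(-21 + 30\right)}{-23 + 65 \cdot 36 + 36 \left(-61\right) \left(5 + 36\right)} - \frac{4144}{-3155} = \frac{13 \cdot 9}{-23 + 2340 + 36 \left(-61\right) 41} - - \frac{4144}{3155} = \frac{117}{-23 + 2340 - 90036} + \frac{4144}{3155} = \frac{117}{-87719} + \frac{4144}{3155} = 117 \left(- \frac{1}{87719}\right) + \frac{4144}{3155} = - \frac{117}{87719} + \frac{4144}{3155} = \frac{363138401}{276753445}$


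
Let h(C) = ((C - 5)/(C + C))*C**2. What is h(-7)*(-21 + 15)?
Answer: -252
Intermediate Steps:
h(C) = C*(-5 + C)/2 (h(C) = ((-5 + C)/((2*C)))*C**2 = ((-5 + C)*(1/(2*C)))*C**2 = ((-5 + C)/(2*C))*C**2 = C*(-5 + C)/2)
h(-7)*(-21 + 15) = ((1/2)*(-7)*(-5 - 7))*(-21 + 15) = ((1/2)*(-7)*(-12))*(-6) = 42*(-6) = -252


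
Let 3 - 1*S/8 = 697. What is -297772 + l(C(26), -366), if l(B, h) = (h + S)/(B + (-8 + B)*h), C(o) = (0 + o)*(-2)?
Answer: -3261797447/10954 ≈ -2.9777e+5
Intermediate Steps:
S = -5552 (S = 24 - 8*697 = 24 - 5576 = -5552)
C(o) = -2*o (C(o) = o*(-2) = -2*o)
l(B, h) = (-5552 + h)/(B + h*(-8 + B)) (l(B, h) = (h - 5552)/(B + (-8 + B)*h) = (-5552 + h)/(B + h*(-8 + B)))
-297772 + l(C(26), -366) = -297772 + (-5552 - 366)/(-2*26 - 8*(-366) - 2*26*(-366)) = -297772 - 5918/(-52 + 2928 - 52*(-366)) = -297772 - 5918/(-52 + 2928 + 19032) = -297772 - 5918/21908 = -297772 + (1/21908)*(-5918) = -297772 - 2959/10954 = -3261797447/10954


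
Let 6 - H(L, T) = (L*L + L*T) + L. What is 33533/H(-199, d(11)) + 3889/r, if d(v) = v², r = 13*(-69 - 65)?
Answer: -117982299/26682214 ≈ -4.4218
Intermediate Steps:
r = -1742 (r = 13*(-134) = -1742)
H(L, T) = 6 - L - L² - L*T (H(L, T) = 6 - ((L*L + L*T) + L) = 6 - ((L² + L*T) + L) = 6 - (L + L² + L*T) = 6 + (-L - L² - L*T) = 6 - L - L² - L*T)
33533/H(-199, d(11)) + 3889/r = 33533/(6 - 1*(-199) - 1*(-199)² - 1*(-199)*11²) + 3889/(-1742) = 33533/(6 + 199 - 1*39601 - 1*(-199)*121) + 3889*(-1/1742) = 33533/(6 + 199 - 39601 + 24079) - 3889/1742 = 33533/(-15317) - 3889/1742 = 33533*(-1/15317) - 3889/1742 = -33533/15317 - 3889/1742 = -117982299/26682214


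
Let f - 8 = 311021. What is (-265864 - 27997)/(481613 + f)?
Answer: -293861/792642 ≈ -0.37074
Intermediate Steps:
f = 311029 (f = 8 + 311021 = 311029)
(-265864 - 27997)/(481613 + f) = (-265864 - 27997)/(481613 + 311029) = -293861/792642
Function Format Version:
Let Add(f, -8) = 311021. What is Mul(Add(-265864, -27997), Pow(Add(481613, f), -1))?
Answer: Rational(-293861, 792642) ≈ -0.37074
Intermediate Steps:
f = 311029 (f = Add(8, 311021) = 311029)
Mul(Add(-265864, -27997), Pow(Add(481613, f), -1)) = Mul(Add(-265864, -27997), Pow(Add(481613, 311029), -1)) = Mul(-293861, Pow(792642, -1)) = Mul(-293861, Rational(1, 792642)) = Rational(-293861, 792642)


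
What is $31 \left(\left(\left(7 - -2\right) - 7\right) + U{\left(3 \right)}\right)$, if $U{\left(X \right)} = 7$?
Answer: $279$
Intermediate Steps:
$31 \left(\left(\left(7 - -2\right) - 7\right) + U{\left(3 \right)}\right) = 31 \left(\left(\left(7 - -2\right) - 7\right) + 7\right) = 31 \left(\left(\left(7 + 2\right) - 7\right) + 7\right) = 31 \left(\left(9 - 7\right) + 7\right) = 31 \left(2 + 7\right) = 31 \cdot 9 = 279$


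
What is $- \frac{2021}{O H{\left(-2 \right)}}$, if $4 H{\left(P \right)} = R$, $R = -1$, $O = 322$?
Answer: $\frac{4042}{161} \approx 25.106$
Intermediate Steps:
$H{\left(P \right)} = - \frac{1}{4}$ ($H{\left(P \right)} = \frac{1}{4} \left(-1\right) = - \frac{1}{4}$)
$- \frac{2021}{O H{\left(-2 \right)}} = - \frac{2021}{322 \left(- \frac{1}{4}\right)} = - \frac{2021}{- \frac{161}{2}} = \left(-2021\right) \left(- \frac{2}{161}\right) = \frac{4042}{161}$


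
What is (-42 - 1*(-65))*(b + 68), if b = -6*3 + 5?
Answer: 1265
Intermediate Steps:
b = -13 (b = -18 + 5 = -13)
(-42 - 1*(-65))*(b + 68) = (-42 - 1*(-65))*(-13 + 68) = (-42 + 65)*55 = 23*55 = 1265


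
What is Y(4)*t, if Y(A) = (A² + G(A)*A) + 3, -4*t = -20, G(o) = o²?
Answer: 415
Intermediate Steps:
t = 5 (t = -¼*(-20) = 5)
Y(A) = 3 + A² + A³ (Y(A) = (A² + A²*A) + 3 = (A² + A³) + 3 = 3 + A² + A³)
Y(4)*t = (3 + 4² + 4³)*5 = (3 + 16 + 64)*5 = 83*5 = 415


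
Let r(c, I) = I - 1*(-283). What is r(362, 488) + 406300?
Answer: 407071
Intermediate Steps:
r(c, I) = 283 + I (r(c, I) = I + 283 = 283 + I)
r(362, 488) + 406300 = (283 + 488) + 406300 = 771 + 406300 = 407071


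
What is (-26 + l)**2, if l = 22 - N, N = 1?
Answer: 25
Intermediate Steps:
l = 21 (l = 22 - 1*1 = 22 - 1 = 21)
(-26 + l)**2 = (-26 + 21)**2 = (-5)**2 = 25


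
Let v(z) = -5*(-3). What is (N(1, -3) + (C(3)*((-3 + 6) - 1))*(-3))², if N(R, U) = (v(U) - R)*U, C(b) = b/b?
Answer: 2304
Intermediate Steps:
C(b) = 1
v(z) = 15
N(R, U) = U*(15 - R) (N(R, U) = (15 - R)*U = U*(15 - R))
(N(1, -3) + (C(3)*((-3 + 6) - 1))*(-3))² = (-3*(15 - 1*1) + (1*((-3 + 6) - 1))*(-3))² = (-3*(15 - 1) + (1*(3 - 1))*(-3))² = (-3*14 + (1*2)*(-3))² = (-42 + 2*(-3))² = (-42 - 6)² = (-48)² = 2304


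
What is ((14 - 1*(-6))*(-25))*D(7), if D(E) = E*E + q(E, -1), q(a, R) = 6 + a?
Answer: -31000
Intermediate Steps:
D(E) = 6 + E + E² (D(E) = E*E + (6 + E) = E² + (6 + E) = 6 + E + E²)
((14 - 1*(-6))*(-25))*D(7) = ((14 - 1*(-6))*(-25))*(6 + 7 + 7²) = ((14 + 6)*(-25))*(6 + 7 + 49) = (20*(-25))*62 = -500*62 = -31000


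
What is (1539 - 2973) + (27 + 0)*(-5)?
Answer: -1569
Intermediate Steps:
(1539 - 2973) + (27 + 0)*(-5) = -1434 + 27*(-5) = -1434 - 135 = -1569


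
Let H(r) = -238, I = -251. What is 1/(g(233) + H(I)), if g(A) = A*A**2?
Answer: 1/12649099 ≈ 7.9057e-8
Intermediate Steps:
g(A) = A**3
1/(g(233) + H(I)) = 1/(233**3 - 238) = 1/(12649337 - 238) = 1/12649099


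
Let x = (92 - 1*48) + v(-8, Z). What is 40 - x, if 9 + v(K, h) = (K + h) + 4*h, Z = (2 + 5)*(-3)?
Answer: 118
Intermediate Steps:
Z = -21 (Z = 7*(-3) = -21)
v(K, h) = -9 + K + 5*h (v(K, h) = -9 + ((K + h) + 4*h) = -9 + (K + 5*h) = -9 + K + 5*h)
x = -78 (x = (92 - 1*48) + (-9 - 8 + 5*(-21)) = (92 - 48) + (-9 - 8 - 105) = 44 - 122 = -78)
40 - x = 40 - 1*(-78) = 40 + 78 = 118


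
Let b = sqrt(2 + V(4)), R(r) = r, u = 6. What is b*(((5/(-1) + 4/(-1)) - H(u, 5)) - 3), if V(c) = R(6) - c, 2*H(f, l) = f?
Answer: -30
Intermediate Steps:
H(f, l) = f/2
V(c) = 6 - c
b = 2 (b = sqrt(2 + (6 - 1*4)) = sqrt(2 + (6 - 4)) = sqrt(2 + 2) = sqrt(4) = 2)
b*(((5/(-1) + 4/(-1)) - H(u, 5)) - 3) = 2*(((5/(-1) + 4/(-1)) - 6/2) - 3) = 2*(((5*(-1) + 4*(-1)) - 1*3) - 3) = 2*(((-5 - 4) - 3) - 3) = 2*((-9 - 3) - 3) = 2*(-12 - 3) = 2*(-15) = -30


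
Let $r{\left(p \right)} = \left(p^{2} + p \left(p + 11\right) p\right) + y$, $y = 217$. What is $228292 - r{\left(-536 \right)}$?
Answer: $150771179$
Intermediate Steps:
$r{\left(p \right)} = 217 + p^{2} + p^{2} \left(11 + p\right)$ ($r{\left(p \right)} = \left(p^{2} + p \left(p + 11\right) p\right) + 217 = \left(p^{2} + p \left(11 + p\right) p\right) + 217 = \left(p^{2} + p^{2} \left(11 + p\right)\right) + 217 = 217 + p^{2} + p^{2} \left(11 + p\right)$)
$228292 - r{\left(-536 \right)} = 228292 - \left(217 + \left(-536\right)^{3} + 12 \left(-536\right)^{2}\right) = 228292 - \left(217 - 153990656 + 12 \cdot 287296\right) = 228292 - \left(217 - 153990656 + 3447552\right) = 228292 - -150542887 = 228292 + 150542887 = 150771179$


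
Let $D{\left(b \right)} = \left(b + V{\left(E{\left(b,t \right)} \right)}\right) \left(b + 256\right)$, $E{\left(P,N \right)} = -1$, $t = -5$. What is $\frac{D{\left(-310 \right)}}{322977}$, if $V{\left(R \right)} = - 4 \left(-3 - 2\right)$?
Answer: $\frac{5220}{107659} \approx 0.048486$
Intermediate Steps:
$V{\left(R \right)} = 20$ ($V{\left(R \right)} = \left(-4\right) \left(-5\right) = 20$)
$D{\left(b \right)} = \left(20 + b\right) \left(256 + b\right)$ ($D{\left(b \right)} = \left(b + 20\right) \left(b + 256\right) = \left(20 + b\right) \left(256 + b\right)$)
$\frac{D{\left(-310 \right)}}{322977} = \frac{5120 + \left(-310\right)^{2} + 276 \left(-310\right)}{322977} = \left(5120 + 96100 - 85560\right) \frac{1}{322977} = 15660 \cdot \frac{1}{322977} = \frac{5220}{107659}$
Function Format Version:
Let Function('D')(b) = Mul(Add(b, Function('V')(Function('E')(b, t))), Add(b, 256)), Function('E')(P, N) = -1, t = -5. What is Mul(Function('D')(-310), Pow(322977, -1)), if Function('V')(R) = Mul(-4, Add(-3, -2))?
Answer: Rational(5220, 107659) ≈ 0.048486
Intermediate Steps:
Function('V')(R) = 20 (Function('V')(R) = Mul(-4, -5) = 20)
Function('D')(b) = Mul(Add(20, b), Add(256, b)) (Function('D')(b) = Mul(Add(b, 20), Add(b, 256)) = Mul(Add(20, b), Add(256, b)))
Mul(Function('D')(-310), Pow(322977, -1)) = Mul(Add(5120, Pow(-310, 2), Mul(276, -310)), Pow(322977, -1)) = Mul(Add(5120, 96100, -85560), Rational(1, 322977)) = Mul(15660, Rational(1, 322977)) = Rational(5220, 107659)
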